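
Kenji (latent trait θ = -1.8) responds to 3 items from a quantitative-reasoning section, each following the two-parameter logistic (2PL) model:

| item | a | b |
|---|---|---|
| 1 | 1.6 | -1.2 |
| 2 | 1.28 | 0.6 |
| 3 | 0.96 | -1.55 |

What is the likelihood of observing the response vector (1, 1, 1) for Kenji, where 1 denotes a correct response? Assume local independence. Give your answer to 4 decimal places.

0.0054

P(θ) = 1 / (1 + exp(−a(θ − b)))
P_1 = 1/(1+e^{0.9600}) = 0.2769
P_2 = 1/(1+e^{3.0720}) = 0.0443
P_3 = 1/(1+e^{0.2400}) = 0.4403
L = P_1 × P_2 × P_3 = 0.2769 × 0.0443 × 0.4403 = 0.00540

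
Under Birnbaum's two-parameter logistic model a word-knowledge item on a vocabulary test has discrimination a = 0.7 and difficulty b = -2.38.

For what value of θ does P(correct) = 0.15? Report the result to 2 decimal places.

-4.86

P(θ) = 1 / (1 + exp(−a(θ − b)))
logit = ln(0.1500/0.8500) = -1.7346
θ = b + logit/(a) = -2.38 + (-1.7346)/0.7000 = -4.8580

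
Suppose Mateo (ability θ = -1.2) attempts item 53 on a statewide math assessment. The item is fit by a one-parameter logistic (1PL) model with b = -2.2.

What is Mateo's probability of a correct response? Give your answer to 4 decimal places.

0.7311

P(θ) = 1 / (1 + exp(−(θ − b)))
Exponent: (-1.2 − (-2.2)) = 1.0000
1/(1 + e^{-1.0000}) = 0.7311
P = 0.7311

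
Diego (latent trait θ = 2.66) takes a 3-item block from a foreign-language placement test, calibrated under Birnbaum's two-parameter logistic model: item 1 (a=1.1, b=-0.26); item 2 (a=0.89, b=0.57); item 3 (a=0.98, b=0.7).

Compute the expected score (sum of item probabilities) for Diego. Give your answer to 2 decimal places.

P(θ) = 1 / (1 + exp(−a(θ − b)))
P_1 = 1/(1+e^{-3.2120}) = 0.9613
P_2 = 1/(1+e^{-1.8601}) = 0.8653
P_3 = 1/(1+e^{-1.9208}) = 0.8722
E[score] = 0.9613 + 0.8653 + 0.8722 = 2.6988

2.70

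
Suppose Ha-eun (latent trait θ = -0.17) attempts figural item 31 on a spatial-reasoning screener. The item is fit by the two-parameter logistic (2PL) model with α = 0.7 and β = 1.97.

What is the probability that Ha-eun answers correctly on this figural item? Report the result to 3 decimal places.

0.183

P(θ) = 1 / (1 + exp(−α(θ − β)))
Exponent: 0.7 × (-0.17 − 1.97) = -1.4980
1/(1 + e^{1.4980}) = 0.1827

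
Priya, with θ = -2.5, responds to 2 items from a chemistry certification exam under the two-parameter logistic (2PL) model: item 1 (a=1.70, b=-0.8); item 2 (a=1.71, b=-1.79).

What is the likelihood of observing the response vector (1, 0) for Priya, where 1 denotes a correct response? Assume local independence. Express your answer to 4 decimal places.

P(θ) = 1 / (1 + exp(−a(θ − b)))
P_1 = 1/(1+e^{2.8900}) = 0.0527
P_2 = 1/(1+e^{1.2141}) = 0.2290
L = P_1 × (1−P_2) = 0.0527 × 0.7710 = 0.04059

0.0406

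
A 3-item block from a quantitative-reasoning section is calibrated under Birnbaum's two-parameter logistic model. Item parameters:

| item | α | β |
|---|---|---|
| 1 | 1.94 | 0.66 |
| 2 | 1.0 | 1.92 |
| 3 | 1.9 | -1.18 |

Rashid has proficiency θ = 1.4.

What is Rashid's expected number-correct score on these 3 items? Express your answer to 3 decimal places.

P(θ) = 1 / (1 + exp(−α(θ − β)))
P_1 = 1/(1+e^{-1.4356}) = 0.8078
P_2 = 1/(1+e^{0.5200}) = 0.3729
P_3 = 1/(1+e^{-4.9020}) = 0.9926
E[score] = 0.8078 + 0.3729 + 0.9926 = 2.1732

2.173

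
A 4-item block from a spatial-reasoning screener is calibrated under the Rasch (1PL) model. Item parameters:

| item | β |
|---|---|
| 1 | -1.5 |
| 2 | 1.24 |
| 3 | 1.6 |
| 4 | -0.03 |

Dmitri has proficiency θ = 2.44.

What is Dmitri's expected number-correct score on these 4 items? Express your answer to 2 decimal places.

3.37

P(θ) = 1 / (1 + exp(−(θ − β)))
P_1 = 1/(1+e^{-3.9400}) = 0.9809
P_2 = 1/(1+e^{-1.2000}) = 0.7685
P_3 = 1/(1+e^{-0.8400}) = 0.6985
P_4 = 1/(1+e^{-2.4700}) = 0.9220
E[score] = 0.9809 + 0.7685 + 0.6985 + 0.9220 = 3.3699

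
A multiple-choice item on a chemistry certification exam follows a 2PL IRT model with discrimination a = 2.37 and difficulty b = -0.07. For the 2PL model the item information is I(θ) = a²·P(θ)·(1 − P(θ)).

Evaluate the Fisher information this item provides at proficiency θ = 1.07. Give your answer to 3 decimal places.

P = 1/(1+e^{-2.7018}) = 0.9371
P(1−P) = 0.9371 × 0.0629 = 0.0589
I = a² × P(1−P) = 2.37² × 0.0589 = 0.33092

0.331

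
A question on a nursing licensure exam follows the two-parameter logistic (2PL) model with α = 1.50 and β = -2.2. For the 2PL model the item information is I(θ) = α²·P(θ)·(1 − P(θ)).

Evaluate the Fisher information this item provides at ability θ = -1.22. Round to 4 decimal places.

P = 1/(1+e^{-1.4700}) = 0.8131
P(1−P) = 0.8131 × 0.1869 = 0.1520
I = α² × P(1−P) = 1.50² × 0.1520 = 0.34199

0.3420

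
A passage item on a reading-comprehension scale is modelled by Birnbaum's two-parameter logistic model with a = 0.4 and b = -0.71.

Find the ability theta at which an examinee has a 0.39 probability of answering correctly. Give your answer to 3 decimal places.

P(theta) = 1 / (1 + exp(−a(theta − b)))
logit = ln(0.3900/0.6100) = -0.4473
theta = b + logit/(a) = -0.71 + (-0.4473)/0.4000 = -1.8283

-1.828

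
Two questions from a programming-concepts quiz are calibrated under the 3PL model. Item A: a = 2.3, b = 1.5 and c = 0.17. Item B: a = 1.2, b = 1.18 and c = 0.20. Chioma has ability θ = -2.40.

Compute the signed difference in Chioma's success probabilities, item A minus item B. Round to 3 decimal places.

P(θ) = c + (1 − c) · 1 / (1 + exp(−a(θ − b)))
P_A = 0.1701
P_B = 0.2108
P_A − P_B = -0.0406

-0.041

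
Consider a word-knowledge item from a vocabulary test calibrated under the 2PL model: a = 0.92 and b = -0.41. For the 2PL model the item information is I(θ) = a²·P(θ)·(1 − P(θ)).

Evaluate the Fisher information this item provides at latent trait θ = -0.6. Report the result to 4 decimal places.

P = 1/(1+e^{0.1748}) = 0.4564
P(1−P) = 0.4564 × 0.5436 = 0.2481
I = a² × P(1−P) = 0.92² × 0.2481 = 0.20999

0.2100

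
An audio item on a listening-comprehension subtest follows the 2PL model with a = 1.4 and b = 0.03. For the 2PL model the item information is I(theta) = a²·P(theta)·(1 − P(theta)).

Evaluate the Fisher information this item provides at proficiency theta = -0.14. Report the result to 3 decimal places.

P = 1/(1+e^{0.2380}) = 0.4408
P(1−P) = 0.4408 × 0.5592 = 0.2465
I = a² × P(1−P) = 1.4² × 0.2465 = 0.48313

0.483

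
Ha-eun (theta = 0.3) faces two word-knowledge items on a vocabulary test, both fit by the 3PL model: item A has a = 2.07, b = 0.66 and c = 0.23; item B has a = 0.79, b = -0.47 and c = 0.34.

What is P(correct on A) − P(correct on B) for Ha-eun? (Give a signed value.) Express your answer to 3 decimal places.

P(theta) = c + (1 − c) · 1 / (1 + exp(−a(theta − b)))
P_A = 0.4778
P_B = 0.7674
P_A − P_B = -0.2895

-0.290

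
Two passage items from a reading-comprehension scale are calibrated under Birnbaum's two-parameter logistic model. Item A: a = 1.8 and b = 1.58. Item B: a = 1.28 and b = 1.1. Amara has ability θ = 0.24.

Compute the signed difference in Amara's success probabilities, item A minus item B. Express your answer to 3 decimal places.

-0.167

P(θ) = 1 / (1 + exp(−a(θ − b)))
P_A = 0.0823
P_B = 0.2496
P_A − P_B = -0.1673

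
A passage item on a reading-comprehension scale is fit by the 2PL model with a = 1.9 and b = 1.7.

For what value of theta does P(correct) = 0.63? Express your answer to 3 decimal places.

1.980

P(theta) = 1 / (1 + exp(−a(theta − b)))
logit = ln(0.6300/0.3700) = 0.5322
theta = b + logit/(a) = 1.7 + 0.5322/1.9000 = 1.9801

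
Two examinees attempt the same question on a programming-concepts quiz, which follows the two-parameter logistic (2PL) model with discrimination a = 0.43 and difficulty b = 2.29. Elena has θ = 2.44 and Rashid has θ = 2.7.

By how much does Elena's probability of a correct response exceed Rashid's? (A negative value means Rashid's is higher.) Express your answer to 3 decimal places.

P(θ) = 1 / (1 + exp(−a(θ − b)))
P(Elena) = 0.5161  [exponent 0.0645]
P(Rashid) = 0.5440  [exponent 0.1763]
Difference = 0.5161 − 0.5440 = -0.0278

-0.028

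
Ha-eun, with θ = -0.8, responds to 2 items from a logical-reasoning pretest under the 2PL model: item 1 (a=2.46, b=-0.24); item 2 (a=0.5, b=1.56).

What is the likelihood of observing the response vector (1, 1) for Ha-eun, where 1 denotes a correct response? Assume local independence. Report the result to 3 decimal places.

P(θ) = 1 / (1 + exp(−a(θ − b)))
P_1 = 1/(1+e^{1.3776}) = 0.2014
P_2 = 1/(1+e^{1.1800}) = 0.2351
L = P_1 × P_2 = 0.2014 × 0.2351 = 0.04734

0.047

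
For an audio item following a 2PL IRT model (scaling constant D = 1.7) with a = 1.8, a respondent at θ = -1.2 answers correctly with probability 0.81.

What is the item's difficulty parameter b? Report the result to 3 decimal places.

-1.674

P(θ) = 1 / (1 + exp(−D·a(θ − b)))
logit(0.81) = ln(0.81/0.19) = 1.4500
b = θ − logit/(1.7·a) = -1.2 − 1.4500/3.0600 = -1.6739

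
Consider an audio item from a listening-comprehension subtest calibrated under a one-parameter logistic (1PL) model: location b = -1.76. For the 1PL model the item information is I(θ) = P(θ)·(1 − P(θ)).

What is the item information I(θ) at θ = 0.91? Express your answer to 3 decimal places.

0.061

P = 1/(1+e^{-2.6700}) = 0.9352
P(1−P) = 0.9352 × 0.0648 = 0.0606
I = P(1−P) = 0.06057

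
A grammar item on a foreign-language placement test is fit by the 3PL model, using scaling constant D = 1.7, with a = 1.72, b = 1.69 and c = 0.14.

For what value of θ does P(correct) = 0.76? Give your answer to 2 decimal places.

2.01

P(θ) = c + (1 − c) · 1 / (1 + exp(−D·a(θ − b)))
Remove guessing floor: (0.76 − 0.14)/(1 − 0.14) = 0.7209
logit = ln(0.7209/0.2791) = 0.9491
θ = b + logit/(1.7·a) = 1.69 + 0.9491/2.9240 = 2.0146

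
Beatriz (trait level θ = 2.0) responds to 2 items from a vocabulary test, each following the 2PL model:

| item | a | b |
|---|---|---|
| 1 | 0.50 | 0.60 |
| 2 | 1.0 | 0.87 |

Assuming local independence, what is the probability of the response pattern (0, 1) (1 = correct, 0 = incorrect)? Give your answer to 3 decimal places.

P(θ) = 1 / (1 + exp(−a(θ − b)))
P_1 = 1/(1+e^{-0.7000}) = 0.6682
P_2 = 1/(1+e^{-1.1300}) = 0.7558
L = (1−P_1) × P_2 = 0.3318 × 0.7558 = 0.25080

0.251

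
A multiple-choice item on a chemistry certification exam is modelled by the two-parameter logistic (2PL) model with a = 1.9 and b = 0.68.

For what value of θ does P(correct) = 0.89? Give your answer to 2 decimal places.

P(θ) = 1 / (1 + exp(−a(θ − b)))
logit = ln(0.8900/0.1100) = 2.0907
θ = b + logit/(a) = 0.68 + 2.0907/1.9000 = 1.7804

1.78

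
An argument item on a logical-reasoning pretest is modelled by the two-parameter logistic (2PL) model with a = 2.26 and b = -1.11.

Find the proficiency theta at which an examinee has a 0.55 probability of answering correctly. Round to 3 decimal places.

-1.021

P(theta) = 1 / (1 + exp(−a(theta − b)))
logit = ln(0.5500/0.4500) = 0.2007
theta = b + logit/(a) = -1.11 + 0.2007/2.2600 = -1.0212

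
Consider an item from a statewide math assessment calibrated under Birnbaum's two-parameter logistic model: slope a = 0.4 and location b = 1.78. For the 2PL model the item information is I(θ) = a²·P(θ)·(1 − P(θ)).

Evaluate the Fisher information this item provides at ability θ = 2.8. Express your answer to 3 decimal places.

P = 1/(1+e^{-0.4080}) = 0.6006
P(1−P) = 0.6006 × 0.3994 = 0.2399
I = a² × P(1−P) = 0.4² × 0.2399 = 0.03838

0.038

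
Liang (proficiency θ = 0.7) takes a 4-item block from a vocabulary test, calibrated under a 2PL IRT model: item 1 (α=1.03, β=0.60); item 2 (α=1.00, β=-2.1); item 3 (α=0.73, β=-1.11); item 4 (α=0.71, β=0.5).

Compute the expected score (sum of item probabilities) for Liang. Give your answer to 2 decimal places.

2.79

P(θ) = 1 / (1 + exp(−α(θ − β)))
P_1 = 1/(1+e^{-0.1030}) = 0.5257
P_2 = 1/(1+e^{-2.8000}) = 0.9427
P_3 = 1/(1+e^{-1.3213}) = 0.7894
P_4 = 1/(1+e^{-0.1420}) = 0.5354
E[score] = 0.5257 + 0.9427 + 0.7894 + 0.5354 = 2.7932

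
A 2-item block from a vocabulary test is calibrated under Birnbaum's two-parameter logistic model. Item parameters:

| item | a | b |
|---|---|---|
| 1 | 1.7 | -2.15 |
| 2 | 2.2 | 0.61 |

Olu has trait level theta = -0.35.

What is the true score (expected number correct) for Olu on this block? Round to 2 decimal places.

P(theta) = 1 / (1 + exp(−a(theta − b)))
P_1 = 1/(1+e^{-3.0600}) = 0.9552
P_2 = 1/(1+e^{2.1120}) = 0.1079
E[score] = 0.9552 + 0.1079 = 1.0631

1.06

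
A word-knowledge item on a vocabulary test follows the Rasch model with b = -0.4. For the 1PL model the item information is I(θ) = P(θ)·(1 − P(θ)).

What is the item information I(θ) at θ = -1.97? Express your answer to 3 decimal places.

P = 1/(1+e^{1.5700}) = 0.1722
P(1−P) = 0.1722 × 0.8278 = 0.1426
I = P(1−P) = 0.14256

0.143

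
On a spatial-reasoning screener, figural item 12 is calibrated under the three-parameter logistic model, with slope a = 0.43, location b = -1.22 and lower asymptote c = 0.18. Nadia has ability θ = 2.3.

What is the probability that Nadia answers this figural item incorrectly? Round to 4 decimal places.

0.1479

P(θ) = c + (1 − c) · 1 / (1 + exp(−a(θ − b)))
Exponent: 0.43 × (2.3 − (-1.22)) = 1.5136
1/(1 + e^{-1.5136}) = 0.8196
P = 0.18 + 0.82 × 0.8196 = 0.8521
P(incorrect) = 1 − 0.8521 = 0.1479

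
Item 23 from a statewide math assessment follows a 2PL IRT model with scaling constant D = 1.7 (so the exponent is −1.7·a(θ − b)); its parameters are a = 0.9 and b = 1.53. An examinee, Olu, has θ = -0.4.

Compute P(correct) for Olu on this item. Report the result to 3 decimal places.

0.050

P(θ) = 1 / (1 + exp(−D·a(θ − b)))
Exponent: 1.7 × 0.9 × (-0.4 − 1.53) = -2.9529
1/(1 + e^{2.9529}) = 0.0496
P = 0.0496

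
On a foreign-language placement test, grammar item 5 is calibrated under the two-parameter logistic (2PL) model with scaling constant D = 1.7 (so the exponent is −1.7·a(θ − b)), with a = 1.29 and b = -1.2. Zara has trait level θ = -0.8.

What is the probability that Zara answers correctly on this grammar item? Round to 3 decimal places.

0.706

P(θ) = 1 / (1 + exp(−D·a(θ − b)))
Exponent: 1.7 × 1.29 × (-0.8 − (-1.2)) = 0.8772
1/(1 + e^{-0.8772}) = 0.7062
P = 0.7062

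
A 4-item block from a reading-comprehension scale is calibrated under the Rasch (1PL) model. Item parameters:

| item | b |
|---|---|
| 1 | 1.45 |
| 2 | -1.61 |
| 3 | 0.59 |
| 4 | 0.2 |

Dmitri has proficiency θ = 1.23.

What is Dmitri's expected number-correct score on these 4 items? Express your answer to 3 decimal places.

2.782

P(θ) = 1 / (1 + exp(−(θ − b)))
P_1 = 1/(1+e^{0.2200}) = 0.4452
P_2 = 1/(1+e^{-2.8400}) = 0.9448
P_3 = 1/(1+e^{-0.6400}) = 0.6548
P_4 = 1/(1+e^{-1.0300}) = 0.7369
E[score] = 0.4452 + 0.9448 + 0.6548 + 0.7369 = 2.7817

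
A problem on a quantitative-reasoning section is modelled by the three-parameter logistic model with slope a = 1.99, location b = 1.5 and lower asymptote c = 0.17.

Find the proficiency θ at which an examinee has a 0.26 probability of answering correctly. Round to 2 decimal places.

P(θ) = c + (1 − c) · 1 / (1 + exp(−a(θ − b)))
Remove guessing floor: (0.26 − 0.17)/(1 − 0.17) = 0.1084
logit = ln(0.1084/0.8916) = -2.1068
θ = b + logit/(a) = 1.5 + (-2.1068)/1.9900 = 0.4413

0.44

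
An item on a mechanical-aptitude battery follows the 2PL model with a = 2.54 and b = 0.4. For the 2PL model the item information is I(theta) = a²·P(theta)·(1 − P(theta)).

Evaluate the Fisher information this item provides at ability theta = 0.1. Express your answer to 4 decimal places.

P = 1/(1+e^{0.7620}) = 0.3182
P(1−P) = 0.3182 × 0.6818 = 0.2170
I = a² × P(1−P) = 2.54² × 0.2170 = 1.39970

1.3997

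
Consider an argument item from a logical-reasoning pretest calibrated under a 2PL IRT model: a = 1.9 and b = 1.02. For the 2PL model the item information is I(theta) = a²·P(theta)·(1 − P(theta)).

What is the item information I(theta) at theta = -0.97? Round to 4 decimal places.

0.0787

P = 1/(1+e^{3.7810}) = 0.0223
P(1−P) = 0.0223 × 0.9777 = 0.0218
I = a² × P(1−P) = 1.9² × 0.0218 = 0.07868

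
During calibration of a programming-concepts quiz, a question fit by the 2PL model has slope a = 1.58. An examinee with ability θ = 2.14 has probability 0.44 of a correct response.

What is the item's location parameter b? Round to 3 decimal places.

2.293

P(θ) = 1 / (1 + exp(−a(θ − b)))
logit(0.44) = ln(0.44/0.56) = -0.2412
b = θ − logit/(a) = 2.14 − (-0.2412)/1.5800 = 2.2926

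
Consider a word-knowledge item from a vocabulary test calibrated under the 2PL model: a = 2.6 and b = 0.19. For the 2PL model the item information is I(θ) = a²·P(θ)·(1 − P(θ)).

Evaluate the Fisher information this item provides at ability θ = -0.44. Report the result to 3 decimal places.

0.921

P = 1/(1+e^{1.6380}) = 0.1627
P(1−P) = 0.1627 × 0.8373 = 0.1363
I = a² × P(1−P) = 2.6² × 0.1363 = 0.92108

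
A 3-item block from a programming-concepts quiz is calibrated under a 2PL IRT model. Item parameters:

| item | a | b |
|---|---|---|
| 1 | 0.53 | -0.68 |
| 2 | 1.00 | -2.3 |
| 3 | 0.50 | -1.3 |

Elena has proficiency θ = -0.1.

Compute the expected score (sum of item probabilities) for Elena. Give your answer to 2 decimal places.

P(θ) = 1 / (1 + exp(−a(θ − b)))
P_1 = 1/(1+e^{-0.3074}) = 0.5763
P_2 = 1/(1+e^{-2.2000}) = 0.9002
P_3 = 1/(1+e^{-0.6000}) = 0.6457
E[score] = 0.5763 + 0.9002 + 0.6457 = 2.1222

2.12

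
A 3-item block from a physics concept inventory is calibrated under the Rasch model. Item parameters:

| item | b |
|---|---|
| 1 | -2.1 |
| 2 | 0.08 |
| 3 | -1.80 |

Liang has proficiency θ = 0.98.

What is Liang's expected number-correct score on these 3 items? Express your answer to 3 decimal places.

P(θ) = 1 / (1 + exp(−(θ − b)))
P_1 = 1/(1+e^{-3.0800}) = 0.9561
P_2 = 1/(1+e^{-0.9000}) = 0.7109
P_3 = 1/(1+e^{-2.7800}) = 0.9416
E[score] = 0.9561 + 0.7109 + 0.9416 = 2.6086

2.609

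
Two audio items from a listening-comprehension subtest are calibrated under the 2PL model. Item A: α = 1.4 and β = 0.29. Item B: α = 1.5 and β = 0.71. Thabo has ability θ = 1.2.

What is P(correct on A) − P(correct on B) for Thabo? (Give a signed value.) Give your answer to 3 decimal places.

P(θ) = 1 / (1 + exp(−α(θ − β)))
P_A = 0.7814
P_B = 0.6759
P_A − P_B = 0.1055

0.106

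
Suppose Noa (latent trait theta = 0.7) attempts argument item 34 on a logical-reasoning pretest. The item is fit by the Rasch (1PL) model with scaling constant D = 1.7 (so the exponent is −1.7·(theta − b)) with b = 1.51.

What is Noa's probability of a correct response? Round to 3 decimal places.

P(theta) = 1 / (1 + exp(−D·(theta − b)))
Exponent: 1.7 × (0.7 − 1.51) = -1.3770
1/(1 + e^{1.3770}) = 0.2015
P = 0.2015

0.201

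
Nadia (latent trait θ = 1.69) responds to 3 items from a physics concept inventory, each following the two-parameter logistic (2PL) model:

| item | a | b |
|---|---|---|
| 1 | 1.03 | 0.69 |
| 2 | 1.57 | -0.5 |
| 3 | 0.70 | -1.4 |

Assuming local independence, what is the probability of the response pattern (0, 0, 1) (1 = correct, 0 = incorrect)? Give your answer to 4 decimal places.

P(θ) = 1 / (1 + exp(−a(θ − b)))
P_1 = 1/(1+e^{-1.0300}) = 0.7369
P_2 = 1/(1+e^{-3.4383}) = 0.9689
P_3 = 1/(1+e^{-2.1630}) = 0.8969
L = (1−P_1) × (1−P_2) × P_3 = 0.2631 × 0.0311 × 0.8969 = 0.00734

0.0073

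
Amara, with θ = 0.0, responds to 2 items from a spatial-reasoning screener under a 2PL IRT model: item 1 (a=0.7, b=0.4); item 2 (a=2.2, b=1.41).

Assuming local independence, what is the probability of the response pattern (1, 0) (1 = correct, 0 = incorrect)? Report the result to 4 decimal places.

0.4119

P(θ) = 1 / (1 + exp(−a(θ − b)))
P_1 = 1/(1+e^{0.2800}) = 0.4305
P_2 = 1/(1+e^{3.1020}) = 0.0430
L = P_1 × (1−P_2) = 0.4305 × 0.9570 = 0.41193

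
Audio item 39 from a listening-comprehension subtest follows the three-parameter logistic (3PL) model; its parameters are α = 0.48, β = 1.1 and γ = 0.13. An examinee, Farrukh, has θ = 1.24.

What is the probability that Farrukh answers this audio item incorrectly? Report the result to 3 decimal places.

0.420

P(θ) = γ + (1 − γ) · 1 / (1 + exp(−α(θ − β)))
Exponent: 0.48 × (1.24 − 1.1) = 0.0672
1/(1 + e^{-0.0672}) = 0.5168
P = 0.13 + 0.87 × 0.5168 = 0.5796
P(incorrect) = 1 − 0.5796 = 0.4204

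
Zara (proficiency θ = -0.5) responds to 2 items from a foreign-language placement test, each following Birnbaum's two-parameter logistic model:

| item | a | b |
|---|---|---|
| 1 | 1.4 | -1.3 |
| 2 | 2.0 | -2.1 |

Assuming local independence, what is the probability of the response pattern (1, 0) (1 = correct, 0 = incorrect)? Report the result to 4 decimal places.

P(θ) = 1 / (1 + exp(−a(θ − b)))
P_1 = 1/(1+e^{-1.1200}) = 0.7540
P_2 = 1/(1+e^{-3.2000}) = 0.9608
L = P_1 × (1−P_2) = 0.7540 × 0.0392 = 0.02953

0.0295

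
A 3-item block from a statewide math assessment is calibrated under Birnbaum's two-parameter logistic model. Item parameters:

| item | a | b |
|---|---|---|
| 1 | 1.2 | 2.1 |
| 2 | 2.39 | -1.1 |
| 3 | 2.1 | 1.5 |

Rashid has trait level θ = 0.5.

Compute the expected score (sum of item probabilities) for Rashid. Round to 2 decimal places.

P(θ) = 1 / (1 + exp(−a(θ − b)))
P_1 = 1/(1+e^{1.9200}) = 0.1279
P_2 = 1/(1+e^{-3.8240}) = 0.9786
P_3 = 1/(1+e^{2.1000}) = 0.1091
E[score] = 0.1279 + 0.9786 + 0.1091 = 1.2156

1.22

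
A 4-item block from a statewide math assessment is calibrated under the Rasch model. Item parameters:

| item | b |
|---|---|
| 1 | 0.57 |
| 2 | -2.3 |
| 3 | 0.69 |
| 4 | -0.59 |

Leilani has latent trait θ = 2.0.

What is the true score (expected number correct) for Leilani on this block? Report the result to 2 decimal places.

3.51

P(θ) = 1 / (1 + exp(−(θ − b)))
P_1 = 1/(1+e^{-1.4300}) = 0.8069
P_2 = 1/(1+e^{-4.3000}) = 0.9866
P_3 = 1/(1+e^{-1.3100}) = 0.7875
P_4 = 1/(1+e^{-2.5900}) = 0.9302
E[score] = 0.8069 + 0.9866 + 0.7875 + 0.9302 = 3.5112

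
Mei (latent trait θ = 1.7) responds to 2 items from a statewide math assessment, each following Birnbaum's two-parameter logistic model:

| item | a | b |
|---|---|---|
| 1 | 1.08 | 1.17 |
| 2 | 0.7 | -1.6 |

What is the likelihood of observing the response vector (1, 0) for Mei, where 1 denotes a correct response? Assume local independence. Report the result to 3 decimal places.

P(θ) = 1 / (1 + exp(−a(θ − b)))
P_1 = 1/(1+e^{-0.5724}) = 0.6393
P_2 = 1/(1+e^{-2.3100}) = 0.9097
L = P_1 × (1−P_2) = 0.6393 × 0.0903 = 0.05773

0.058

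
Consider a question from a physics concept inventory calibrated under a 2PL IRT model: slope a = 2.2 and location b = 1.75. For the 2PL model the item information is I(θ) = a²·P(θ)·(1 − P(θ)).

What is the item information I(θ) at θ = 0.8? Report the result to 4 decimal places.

0.4741

P = 1/(1+e^{2.0900}) = 0.1101
P(1−P) = 0.1101 × 0.8899 = 0.0980
I = a² × P(1−P) = 2.2² × 0.0980 = 0.47411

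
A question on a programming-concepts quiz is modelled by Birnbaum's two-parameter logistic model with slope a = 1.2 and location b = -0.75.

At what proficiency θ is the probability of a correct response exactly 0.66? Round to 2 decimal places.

P(θ) = 1 / (1 + exp(−a(θ − b)))
logit = ln(0.6600/0.3400) = 0.6633
θ = b + logit/(a) = -0.75 + 0.6633/1.2000 = -0.1973

-0.20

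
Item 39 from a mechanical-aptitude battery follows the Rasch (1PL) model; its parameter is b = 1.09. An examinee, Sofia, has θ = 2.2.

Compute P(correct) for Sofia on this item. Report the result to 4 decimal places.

P(θ) = 1 / (1 + exp(−(θ − b)))
Exponent: (2.2 − 1.09) = 1.1100
1/(1 + e^{-1.1100}) = 0.7521
P = 0.7521

0.7521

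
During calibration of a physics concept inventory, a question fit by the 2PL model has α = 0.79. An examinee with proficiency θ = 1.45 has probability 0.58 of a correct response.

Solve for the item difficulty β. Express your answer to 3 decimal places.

1.041

P(θ) = 1 / (1 + exp(−α(θ − β)))
logit(0.58) = ln(0.58/0.42) = 0.3228
β = θ − logit/(α) = 1.45 − 0.3228/0.7900 = 1.0414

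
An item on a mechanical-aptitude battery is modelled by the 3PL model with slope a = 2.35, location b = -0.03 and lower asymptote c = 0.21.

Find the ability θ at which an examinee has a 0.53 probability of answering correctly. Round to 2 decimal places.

P(θ) = c + (1 − c) · 1 / (1 + exp(−a(θ − b)))
Remove guessing floor: (0.53 − 0.21)/(1 − 0.21) = 0.4051
logit = ln(0.4051/0.5949) = -0.3844
θ = b + logit/(a) = -0.03 + (-0.3844)/2.3500 = -0.1936

-0.19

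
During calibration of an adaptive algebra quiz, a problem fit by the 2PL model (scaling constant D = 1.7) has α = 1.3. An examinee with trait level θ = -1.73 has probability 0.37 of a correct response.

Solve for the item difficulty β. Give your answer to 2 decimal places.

P(θ) = 1 / (1 + exp(−D·α(θ − β)))
logit(0.37) = ln(0.37/0.63) = -0.5322
β = θ − logit/(1.7·α) = -1.73 − (-0.5322)/2.2100 = -1.4892

-1.49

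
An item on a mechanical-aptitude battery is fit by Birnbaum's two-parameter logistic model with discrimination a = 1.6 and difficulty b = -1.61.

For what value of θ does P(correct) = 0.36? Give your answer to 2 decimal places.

-1.97

P(θ) = 1 / (1 + exp(−a(θ − b)))
logit = ln(0.3600/0.6400) = -0.5754
θ = b + logit/(a) = -1.61 + (-0.5754)/1.6000 = -1.9696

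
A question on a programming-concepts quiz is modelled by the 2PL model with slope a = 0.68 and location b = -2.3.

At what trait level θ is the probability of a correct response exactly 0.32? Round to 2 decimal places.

-3.41

P(θ) = 1 / (1 + exp(−a(θ − b)))
logit = ln(0.3200/0.6800) = -0.7538
θ = b + logit/(a) = -2.3 + (-0.7538)/0.6800 = -3.4085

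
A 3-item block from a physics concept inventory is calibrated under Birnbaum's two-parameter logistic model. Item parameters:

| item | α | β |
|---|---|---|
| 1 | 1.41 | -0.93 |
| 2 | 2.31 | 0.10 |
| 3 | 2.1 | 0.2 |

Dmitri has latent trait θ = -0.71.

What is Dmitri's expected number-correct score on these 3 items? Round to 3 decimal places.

0.839

P(θ) = 1 / (1 + exp(−α(θ − β)))
P_1 = 1/(1+e^{-0.3102}) = 0.5769
P_2 = 1/(1+e^{1.8711}) = 0.1334
P_3 = 1/(1+e^{1.9110}) = 0.1289
E[score] = 0.5769 + 0.1334 + 0.1289 = 0.8392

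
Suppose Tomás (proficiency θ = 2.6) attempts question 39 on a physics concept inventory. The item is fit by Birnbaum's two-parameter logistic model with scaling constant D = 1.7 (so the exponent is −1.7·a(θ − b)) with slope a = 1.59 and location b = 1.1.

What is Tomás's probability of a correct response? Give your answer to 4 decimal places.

0.9830

P(θ) = 1 / (1 + exp(−D·a(θ − b)))
Exponent: 1.7 × 1.59 × (2.6 − 1.1) = 4.0545
1/(1 + e^{-4.0545}) = 0.9830
P = 0.9830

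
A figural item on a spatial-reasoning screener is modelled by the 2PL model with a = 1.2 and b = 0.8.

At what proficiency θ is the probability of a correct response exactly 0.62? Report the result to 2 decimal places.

P(θ) = 1 / (1 + exp(−a(θ − b)))
logit = ln(0.6200/0.3800) = 0.4895
θ = b + logit/(a) = 0.8 + 0.4895/1.2000 = 1.2080

1.21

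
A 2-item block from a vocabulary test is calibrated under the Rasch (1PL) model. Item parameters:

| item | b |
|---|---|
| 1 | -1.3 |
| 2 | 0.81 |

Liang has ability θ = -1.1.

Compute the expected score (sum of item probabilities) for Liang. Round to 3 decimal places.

P(θ) = 1 / (1 + exp(−(θ − b)))
P_1 = 1/(1+e^{-0.2000}) = 0.5498
P_2 = 1/(1+e^{1.9100}) = 0.1290
E[score] = 0.5498 + 0.1290 = 0.6788

0.679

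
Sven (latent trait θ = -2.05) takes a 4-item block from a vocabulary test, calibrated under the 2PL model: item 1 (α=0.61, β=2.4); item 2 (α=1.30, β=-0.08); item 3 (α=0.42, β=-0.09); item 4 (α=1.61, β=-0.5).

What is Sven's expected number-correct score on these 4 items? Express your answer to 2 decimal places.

0.52

P(θ) = 1 / (1 + exp(−α(θ − β)))
P_1 = 1/(1+e^{2.7145}) = 0.0621
P_2 = 1/(1+e^{2.5610}) = 0.0717
P_3 = 1/(1+e^{0.8232}) = 0.3051
P_4 = 1/(1+e^{2.4955}) = 0.0762
E[score] = 0.0621 + 0.0717 + 0.3051 + 0.0762 = 0.5151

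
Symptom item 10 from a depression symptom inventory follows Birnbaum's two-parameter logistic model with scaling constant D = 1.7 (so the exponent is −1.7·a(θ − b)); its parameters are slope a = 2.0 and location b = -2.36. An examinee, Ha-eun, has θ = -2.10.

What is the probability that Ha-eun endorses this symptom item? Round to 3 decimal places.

0.708

P(θ) = 1 / (1 + exp(−D·a(θ − b)))
Exponent: 1.7 × 2.0 × (-2.10 − (-2.36)) = 0.8840
1/(1 + e^{-0.8840}) = 0.7077
P = 0.7077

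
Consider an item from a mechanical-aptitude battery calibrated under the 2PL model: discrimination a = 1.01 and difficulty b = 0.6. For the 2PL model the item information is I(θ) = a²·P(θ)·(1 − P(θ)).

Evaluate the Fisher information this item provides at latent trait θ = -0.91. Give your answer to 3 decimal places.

0.150

P = 1/(1+e^{1.5251}) = 0.1787
P(1−P) = 0.1787 × 0.8213 = 0.1468
I = a² × P(1−P) = 1.01² × 0.1468 = 0.14972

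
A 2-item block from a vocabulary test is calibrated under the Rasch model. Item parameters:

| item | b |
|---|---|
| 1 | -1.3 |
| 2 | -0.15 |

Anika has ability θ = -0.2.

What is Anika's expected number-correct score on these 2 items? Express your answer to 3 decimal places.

1.238

P(θ) = 1 / (1 + exp(−(θ − b)))
P_1 = 1/(1+e^{-1.1000}) = 0.7503
P_2 = 1/(1+e^{0.0500}) = 0.4875
E[score] = 0.7503 + 0.4875 = 1.2378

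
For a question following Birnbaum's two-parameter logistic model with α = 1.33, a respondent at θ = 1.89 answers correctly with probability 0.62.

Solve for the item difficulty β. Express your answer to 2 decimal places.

1.52

P(θ) = 1 / (1 + exp(−α(θ − β)))
logit(0.62) = ln(0.62/0.38) = 0.4895
β = θ − logit/(α) = 1.89 − 0.4895/1.3300 = 1.5219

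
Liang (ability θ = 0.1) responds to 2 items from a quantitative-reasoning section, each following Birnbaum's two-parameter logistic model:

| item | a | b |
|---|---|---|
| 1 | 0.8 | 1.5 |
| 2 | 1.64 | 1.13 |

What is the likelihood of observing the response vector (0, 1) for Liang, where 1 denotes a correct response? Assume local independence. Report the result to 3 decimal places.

P(θ) = 1 / (1 + exp(−a(θ − b)))
P_1 = 1/(1+e^{1.1200}) = 0.2460
P_2 = 1/(1+e^{1.6892}) = 0.1559
L = (1−P_1) × P_2 = 0.7540 × 0.1559 = 0.11753

0.118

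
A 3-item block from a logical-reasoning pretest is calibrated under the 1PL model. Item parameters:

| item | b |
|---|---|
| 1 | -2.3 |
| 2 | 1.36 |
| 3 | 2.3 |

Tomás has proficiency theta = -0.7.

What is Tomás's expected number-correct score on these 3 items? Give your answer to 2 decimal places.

P(theta) = 1 / (1 + exp(−(theta − b)))
P_1 = 1/(1+e^{-1.6000}) = 0.8320
P_2 = 1/(1+e^{2.0600}) = 0.1130
P_3 = 1/(1+e^{3.0000}) = 0.0474
E[score] = 0.8320 + 0.1130 + 0.0474 = 0.9925

0.99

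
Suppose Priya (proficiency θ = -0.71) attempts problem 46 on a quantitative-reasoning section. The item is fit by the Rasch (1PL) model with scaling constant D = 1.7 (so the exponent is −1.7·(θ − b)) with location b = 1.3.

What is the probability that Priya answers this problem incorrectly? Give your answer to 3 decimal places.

0.968

P(θ) = 1 / (1 + exp(−D·(θ − b)))
Exponent: 1.7 × (-0.71 − 1.3) = -3.4170
1/(1 + e^{3.4170}) = 0.0318
P = 0.0318
P(incorrect) = 1 − 0.0318 = 0.9682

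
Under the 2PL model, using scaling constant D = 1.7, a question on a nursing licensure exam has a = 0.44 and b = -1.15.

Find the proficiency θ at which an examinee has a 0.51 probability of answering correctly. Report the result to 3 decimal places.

P(θ) = 1 / (1 + exp(−D·a(θ − b)))
logit = ln(0.5100/0.4900) = 0.0400
θ = b + logit/(1.7·a) = -1.15 + 0.0400/0.7480 = -1.0965

-1.097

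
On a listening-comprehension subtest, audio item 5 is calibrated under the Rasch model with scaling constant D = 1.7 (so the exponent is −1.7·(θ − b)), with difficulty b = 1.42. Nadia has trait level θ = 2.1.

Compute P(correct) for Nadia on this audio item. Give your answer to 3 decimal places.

0.761

P(θ) = 1 / (1 + exp(−D·(θ − b)))
Exponent: 1.7 × (2.1 − 1.42) = 1.1560
1/(1 + e^{-1.1560}) = 0.7606
P = 0.7606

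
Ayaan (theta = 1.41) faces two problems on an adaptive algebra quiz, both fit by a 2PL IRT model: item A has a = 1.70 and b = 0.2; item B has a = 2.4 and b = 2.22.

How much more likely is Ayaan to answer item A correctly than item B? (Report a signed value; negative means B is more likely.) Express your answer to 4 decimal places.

0.7614

P(theta) = 1 / (1 + exp(−a(theta − b)))
P_A = 0.8867
P_B = 0.1252
P_A − P_B = 0.7614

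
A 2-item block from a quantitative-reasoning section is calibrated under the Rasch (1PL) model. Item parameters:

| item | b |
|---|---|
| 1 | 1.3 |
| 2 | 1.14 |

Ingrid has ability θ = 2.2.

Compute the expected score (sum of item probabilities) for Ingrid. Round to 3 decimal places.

1.454

P(θ) = 1 / (1 + exp(−(θ − b)))
P_1 = 1/(1+e^{-0.9000}) = 0.7109
P_2 = 1/(1+e^{-1.0600}) = 0.7427
E[score] = 0.7109 + 0.7427 = 1.4536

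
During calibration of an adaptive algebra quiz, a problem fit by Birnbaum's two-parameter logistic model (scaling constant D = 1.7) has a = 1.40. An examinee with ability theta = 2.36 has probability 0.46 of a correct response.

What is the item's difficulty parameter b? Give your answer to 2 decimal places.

2.43

P(theta) = 1 / (1 + exp(−D·a(theta − b)))
logit(0.46) = ln(0.46/0.54) = -0.1603
b = theta − logit/(1.7·a) = 2.36 − (-0.1603)/2.3800 = 2.4274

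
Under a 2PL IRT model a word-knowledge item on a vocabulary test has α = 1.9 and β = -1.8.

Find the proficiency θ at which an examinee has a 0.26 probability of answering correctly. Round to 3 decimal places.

-2.351

P(θ) = 1 / (1 + exp(−α(θ − β)))
logit = ln(0.2600/0.7400) = -1.0460
θ = β + logit/(α) = -1.8 + (-1.0460)/1.9000 = -2.3505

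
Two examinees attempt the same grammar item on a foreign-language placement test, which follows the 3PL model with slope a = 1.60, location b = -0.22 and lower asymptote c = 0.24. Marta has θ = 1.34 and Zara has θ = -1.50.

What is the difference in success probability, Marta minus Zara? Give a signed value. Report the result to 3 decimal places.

0.615

P(θ) = c + (1 − c) · 1 / (1 + exp(−a(θ − b)))
P(Marta) = 0.9421  [exponent 2.4960]
P(Zara) = 0.3268  [exponent -2.0480]
Difference = 0.9421 − 0.3268 = 0.6153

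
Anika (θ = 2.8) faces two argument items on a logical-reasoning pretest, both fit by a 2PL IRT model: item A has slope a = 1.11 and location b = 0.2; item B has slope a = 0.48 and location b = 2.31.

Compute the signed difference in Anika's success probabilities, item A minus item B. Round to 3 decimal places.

P(θ) = 1 / (1 + exp(−a(θ − b)))
P_A = 0.9472
P_B = 0.5585
P_A − P_B = 0.3886

0.389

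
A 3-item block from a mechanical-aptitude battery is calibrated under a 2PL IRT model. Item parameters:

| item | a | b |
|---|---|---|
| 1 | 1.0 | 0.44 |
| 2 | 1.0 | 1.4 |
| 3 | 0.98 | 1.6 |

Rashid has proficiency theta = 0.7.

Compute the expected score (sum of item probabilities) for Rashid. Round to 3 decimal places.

1.189

P(theta) = 1 / (1 + exp(−a(theta − b)))
P_1 = 1/(1+e^{-0.2600}) = 0.5646
P_2 = 1/(1+e^{0.7000}) = 0.3318
P_3 = 1/(1+e^{0.8820}) = 0.2928
E[score] = 0.5646 + 0.3318 + 0.2928 = 1.1892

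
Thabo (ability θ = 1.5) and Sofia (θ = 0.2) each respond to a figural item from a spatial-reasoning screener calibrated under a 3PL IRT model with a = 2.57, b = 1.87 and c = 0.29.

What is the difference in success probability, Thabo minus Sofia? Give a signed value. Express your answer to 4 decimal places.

P(θ) = c + (1 − c) · 1 / (1 + exp(−a(θ − b)))
P(Thabo) = 0.4879  [exponent -0.9509]
P(Sofia) = 0.2996  [exponent -4.2919]
Difference = 0.4879 − 0.2996 = 0.1883

0.1883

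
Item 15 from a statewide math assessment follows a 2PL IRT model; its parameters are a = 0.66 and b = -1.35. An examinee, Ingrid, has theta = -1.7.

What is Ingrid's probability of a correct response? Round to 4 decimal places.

0.4425

P(theta) = 1 / (1 + exp(−a(theta − b)))
Exponent: 0.66 × (-1.7 − (-1.35)) = -0.2310
1/(1 + e^{0.2310}) = 0.4425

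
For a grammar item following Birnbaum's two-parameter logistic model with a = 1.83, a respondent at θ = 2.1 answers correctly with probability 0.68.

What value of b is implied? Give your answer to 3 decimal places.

1.688

P(θ) = 1 / (1 + exp(−a(θ − b)))
logit(0.68) = ln(0.68/0.32) = 0.7538
b = θ − logit/(a) = 2.1 − 0.7538/1.8300 = 1.6881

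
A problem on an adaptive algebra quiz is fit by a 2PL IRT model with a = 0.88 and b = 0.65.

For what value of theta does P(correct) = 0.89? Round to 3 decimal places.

P(theta) = 1 / (1 + exp(−a(theta − b)))
logit = ln(0.8900/0.1100) = 2.0907
theta = b + logit/(a) = 0.65 + 2.0907/0.8800 = 3.0258

3.026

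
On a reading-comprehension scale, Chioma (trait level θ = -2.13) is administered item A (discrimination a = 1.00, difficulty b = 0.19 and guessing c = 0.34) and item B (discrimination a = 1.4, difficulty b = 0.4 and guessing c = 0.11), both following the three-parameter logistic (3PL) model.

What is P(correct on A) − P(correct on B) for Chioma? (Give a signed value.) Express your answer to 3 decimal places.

P(θ) = c + (1 − c) · 1 / (1 + exp(−a(θ − b)))
P_A = 0.3991
P_B = 0.1350
P_A − P_B = 0.2640

0.264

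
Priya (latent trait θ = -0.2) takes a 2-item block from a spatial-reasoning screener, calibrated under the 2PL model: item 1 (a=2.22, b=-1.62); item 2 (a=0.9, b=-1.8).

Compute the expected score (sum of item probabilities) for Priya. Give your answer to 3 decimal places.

P(θ) = 1 / (1 + exp(−a(θ − b)))
P_1 = 1/(1+e^{-3.1524}) = 0.9590
P_2 = 1/(1+e^{-1.4400}) = 0.8085
E[score] = 0.9590 + 0.8085 = 1.7675

1.767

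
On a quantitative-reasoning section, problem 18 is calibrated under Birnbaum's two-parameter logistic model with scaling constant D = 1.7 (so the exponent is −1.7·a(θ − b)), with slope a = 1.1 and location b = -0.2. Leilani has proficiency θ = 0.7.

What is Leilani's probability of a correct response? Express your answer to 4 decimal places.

0.8433

P(θ) = 1 / (1 + exp(−D·a(θ − b)))
Exponent: 1.7 × 1.1 × (0.7 − (-0.2)) = 1.6830
1/(1 + e^{-1.6830}) = 0.8433
P = 0.8433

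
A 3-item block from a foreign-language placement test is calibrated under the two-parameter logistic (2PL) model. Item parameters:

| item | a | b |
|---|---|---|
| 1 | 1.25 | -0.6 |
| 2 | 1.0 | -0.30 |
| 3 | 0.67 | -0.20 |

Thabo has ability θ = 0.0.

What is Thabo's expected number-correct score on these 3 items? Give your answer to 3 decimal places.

1.787

P(θ) = 1 / (1 + exp(−a(θ − b)))
P_1 = 1/(1+e^{-0.7500}) = 0.6792
P_2 = 1/(1+e^{-0.3000}) = 0.5744
P_3 = 1/(1+e^{-0.1340}) = 0.5334
E[score] = 0.6792 + 0.5744 + 0.5334 = 1.7871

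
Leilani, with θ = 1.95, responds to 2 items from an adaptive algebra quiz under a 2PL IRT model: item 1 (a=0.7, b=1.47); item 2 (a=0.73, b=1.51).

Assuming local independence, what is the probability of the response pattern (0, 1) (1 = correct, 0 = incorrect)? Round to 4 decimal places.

0.2416

P(θ) = 1 / (1 + exp(−a(θ − b)))
P_1 = 1/(1+e^{-0.3360}) = 0.5832
P_2 = 1/(1+e^{-0.3212}) = 0.5796
L = (1−P_1) × P_2 = 0.4168 × 0.5796 = 0.24157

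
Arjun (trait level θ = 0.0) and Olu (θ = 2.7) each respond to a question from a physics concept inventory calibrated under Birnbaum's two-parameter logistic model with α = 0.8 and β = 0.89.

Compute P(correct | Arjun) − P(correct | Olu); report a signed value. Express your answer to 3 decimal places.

-0.481

P(θ) = 1 / (1 + exp(−α(θ − β)))
P(Arjun) = 0.3292  [exponent -0.7120]
P(Olu) = 0.8097  [exponent 1.4480]
Difference = 0.3292 − 0.8097 = -0.4805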